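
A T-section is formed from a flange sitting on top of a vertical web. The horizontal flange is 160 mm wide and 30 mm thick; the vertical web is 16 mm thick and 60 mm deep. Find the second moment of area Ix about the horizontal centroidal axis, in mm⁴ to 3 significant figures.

Ix ≈ 2.27 × 10⁶ mm⁴

Split into non-overlapping primitives; take the origin at the lower-left of the bounding box.
Flange: 160 × 30, A = 4 800 mm², y = 75 mm, Ī = 360 000 mm⁴.
Web: 16 × 60, A = 960 mm², y = 30 mm, Ī = 288 000 mm⁴.
Centroid: ȳ = ΣA·y / ΣA = 67.5 mm.
Transfer each piece to the horizontal centroidal axis using Ī + A·d² with d = y − 67.5:
  flange: d = 7.5 mm → contributes +630 000 mm⁴
  web: d = -37.5 mm → contributes +1 638 000 mm⁴
Total I = 2 268 000 mm⁴.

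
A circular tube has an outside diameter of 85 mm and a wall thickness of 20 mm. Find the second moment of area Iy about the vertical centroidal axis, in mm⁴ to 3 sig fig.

Iy ≈ 2.36 × 10⁶ mm⁴

Treat the section as a set of non-overlapping primitives; coordinates are from the bounding-box lower-left.
Outer circle: ⌀85, A = 5674.5 mm², x = 42.5 mm, Ī = 2 562 392 mm⁴.
Bore (subtracted): ⌀45, A = 1590.4 mm², x = 42.5 mm, Ī = 201 289 mm⁴.
By symmetry the centroid is at mid-width, x̄ = 42.5 mm.
All pieces are centred on the vertical centroidal axis, so I = ΣĪ (holes subtracted) = 2 361 103 mm⁴.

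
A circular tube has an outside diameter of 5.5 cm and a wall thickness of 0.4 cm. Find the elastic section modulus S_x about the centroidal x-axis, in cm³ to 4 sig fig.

S_x ≈ 7.624 cm³

Break the section into simple shapes (no overlaps), measuring from the bottom-left corner of the bounding box.
Outer circle: ⌀5.5, A = 23.7583 cm², y = 2.75 cm, Ī = 44.918 cm⁴.
Bore (subtracted): ⌀4.7, A = 17.3494 cm², y = 2.75 cm, Ī = 23.9531 cm⁴.
By symmetry the centroid is at mid-height, ȳ = 2.75 cm.
All pieces are centred on the centroidal x-axis, so I = ΣĪ (holes subtracted) = 20.9649 cm⁴.
Extreme fibre distance c = 2.75 cm; S = I/c = 7.62362 cm³.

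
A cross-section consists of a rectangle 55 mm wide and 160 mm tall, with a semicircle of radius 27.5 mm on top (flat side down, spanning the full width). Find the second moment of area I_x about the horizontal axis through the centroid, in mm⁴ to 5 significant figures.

I_x ≈ 2.7632 × 10⁷ mm⁴

Break the section into simple shapes (no overlaps), measuring from the bottom-left corner of the bounding box.
Rectangular body: 55 × 160, A = 8 800 mm², y = 80 mm, Ī = 18 773 333 mm⁴.
Semicircular cap: semicircle r = 27.5, A = 1187.915 mm², y = 171.6714 mm, Ī = 62771.55 mm⁴.
Centroid: ȳ = ΣA·y / ΣA = 90.90295 mm.
Transfer each piece to the horizontal axis through the centroid using Ī + A·d² with d = y − 90.90295:
  rectangular body: d = -10.90295 mm → contributes +19 819 428 mm⁴
  semicircular cap: d = 80.76841 mm → contributes +7 812 176 mm⁴
Total I = 27 631 604 mm⁴.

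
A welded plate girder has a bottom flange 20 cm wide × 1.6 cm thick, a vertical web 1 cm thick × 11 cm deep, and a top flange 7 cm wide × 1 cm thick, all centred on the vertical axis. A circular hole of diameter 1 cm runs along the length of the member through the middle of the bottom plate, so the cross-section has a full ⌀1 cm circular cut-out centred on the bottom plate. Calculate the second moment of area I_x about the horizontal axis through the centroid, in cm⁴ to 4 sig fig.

I_x ≈ 1123 cm⁴

Split into non-overlapping primitives; take the origin at the lower-left of the bounding box.
Bottom plate: 20 × 1.6, A = 32 cm², y = 0.8 cm, Ī = 6.82667 cm⁴.
Web plate: 1 × 11, A = 11 cm², y = 7.1 cm, Ī = 110.917 cm⁴.
Top plate: 7 × 1, A = 7 cm², y = 13.1 cm, Ī = 0.583333 cm⁴.
Hole (subtracted): ⌀1, A = 0.785398 cm², y = 0.8 cm, Ī = 0.0490874 cm⁴.
Centroid: ȳ = ΣA·y / ΣA = 3.9576 cm.
Transfer each piece to the horizontal axis through the centroid using Ī + A·d² with d = y − 3.9576:
  bottom plate: d = -3.1576 cm → contributes +325.881 cm⁴
  web plate: d = 3.1424 cm → contributes +219.538 cm⁴
  top plate: d = 9.1424 cm → contributes +585.668 cm⁴
  hole: d = -3.1576 cm → contributes −7.87985 cm⁴
Total I = 1123.21 cm⁴.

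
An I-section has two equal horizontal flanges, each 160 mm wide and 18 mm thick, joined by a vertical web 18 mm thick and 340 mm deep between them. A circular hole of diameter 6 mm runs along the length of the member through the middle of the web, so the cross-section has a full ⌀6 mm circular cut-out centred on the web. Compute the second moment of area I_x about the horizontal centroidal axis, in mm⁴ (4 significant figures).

Decompose the section into non-overlapping parts with the origin at the bottom-left of its bounding rectangle.
Bottom flange: 160 × 18, A = 2 880 mm², y = 9 mm, Ī = 77 760 mm⁴.
Web: 18 × 340, A = 6 120 mm², y = 188 mm, Ī = 58 956 000 mm⁴.
Top flange: 160 × 18, A = 2 880 mm², y = 367 mm, Ī = 77 760 mm⁴.
Hole (subtracted): ⌀6, A = 28.2743 mm², y = 188 mm, Ī = 63.6173 mm⁴.
By symmetry the centroid is at mid-height, ȳ = 188 mm.
Transfer each piece to the horizontal centroidal axis using Ī + A·d² with d = y − 188:
  bottom flange: d = -179 mm → contributes +92 355 840 mm⁴
  web: d = 0 mm → contributes +58 956 000 mm⁴
  top flange: d = 179 mm → contributes +92 355 840 mm⁴
  hole: d = 0 mm → contributes −63.6173 mm⁴
Total I = 243 667 616 mm⁴.

I_x ≈ 2.437 × 10⁸ mm⁴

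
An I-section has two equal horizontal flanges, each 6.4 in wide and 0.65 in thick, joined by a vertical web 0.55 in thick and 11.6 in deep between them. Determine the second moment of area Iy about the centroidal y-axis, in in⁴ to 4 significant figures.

Treat the section as a set of non-overlapping primitives; coordinates are from the bounding-box lower-left.
Bottom flange: 6.4 × 0.65, A = 4.16 in², x = 3.2 in, Ī = 14.1995 in⁴.
Web: 0.55 × 11.6, A = 6.38 in², x = 3.2 in, Ī = 0.160829 in⁴.
Top flange: 6.4 × 0.65, A = 4.16 in², x = 3.2 in, Ī = 14.1995 in⁴.
By symmetry the centroid is at mid-width, x̄ = 3.2 in.
All pieces are centred on the centroidal y-axis, so I = ΣĪ = 28.5598 in⁴.

Iy ≈ 28.56 in⁴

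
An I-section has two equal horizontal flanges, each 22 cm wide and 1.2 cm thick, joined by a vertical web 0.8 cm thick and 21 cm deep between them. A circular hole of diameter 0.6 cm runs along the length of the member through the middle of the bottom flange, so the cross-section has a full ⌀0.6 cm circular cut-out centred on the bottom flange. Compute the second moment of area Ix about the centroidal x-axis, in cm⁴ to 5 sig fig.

Ix ≈ 7094.2 cm⁴

Split into non-overlapping primitives; take the origin at the lower-left of the bounding box.
Bottom flange: 22 × 1.2, A = 26.4 cm², y = 0.6 cm, Ī = 3.168 cm⁴.
Web: 0.8 × 21, A = 16.8 cm², y = 11.7 cm, Ī = 617.4 cm⁴.
Top flange: 22 × 1.2, A = 26.4 cm², y = 22.8 cm, Ī = 3.168 cm⁴.
Hole (subtracted): ⌀0.6, A = 0.2827433 cm², y = 0.6 cm, Ī = 0.006361725 cm⁴.
Centroid: ȳ = ΣA·y / ΣA = 11.74528 cm.
Transfer each piece to the centroidal x-axis using Ī + A·d² with d = y − 11.74528:
  bottom flange: d = -11.14528 cm → contributes +3282.502 cm⁴
  web: d = -0.04527662 cm → contributes +617.4344 cm⁴
  top flange: d = 11.05472 cm → contributes +3229.43 cm⁴
  hole: d = -11.14528 cm → contributes −35.12795 cm⁴
Total I = 7094.239 cm⁴.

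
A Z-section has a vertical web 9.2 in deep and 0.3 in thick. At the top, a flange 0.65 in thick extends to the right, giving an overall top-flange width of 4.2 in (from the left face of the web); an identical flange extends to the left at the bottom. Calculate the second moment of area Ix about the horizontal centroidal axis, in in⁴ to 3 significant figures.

Ix ≈ 112 in⁴

Treat the section as a set of non-overlapping primitives; coordinates are from the bounding-box lower-left.
Web: 0.3 × 9.2, A = 2.76 in², y = 4.6 in, Ī = 19.467 in⁴.
Top flange (beyond web): 3.9 × 0.65, A = 2.535 in², y = 8.875 in, Ī = 0.089253 in⁴.
Bottom flange (beyond web): 3.9 × 0.65, A = 2.535 in², y = 0.325 in, Ī = 0.089253 in⁴.
Centroid: ȳ = ΣA·y / ΣA = 4.6 in.
Transfer each piece to the horizontal centroidal axis using Ī + A·d² with d = y − 4.6:
  web: d = 0 in → contributes +19.467 in⁴
  top flange (beyond web): d = 4.275 in → contributes +46.418 in⁴
  bottom flange (beyond web): d = -4.275 in → contributes +46.418 in⁴
Total I = 112.3 in⁴.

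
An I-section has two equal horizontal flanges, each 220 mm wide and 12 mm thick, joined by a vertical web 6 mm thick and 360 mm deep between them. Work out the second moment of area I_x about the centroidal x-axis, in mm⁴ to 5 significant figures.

Decompose the section into non-overlapping parts with the origin at the bottom-left of its bounding rectangle.
Bottom flange: 220 × 12, A = 2 640 mm², y = 6 mm, Ī = 31 680 mm⁴.
Web: 6 × 360, A = 2 160 mm², y = 192 mm, Ī = 23 328 000 mm⁴.
Top flange: 220 × 12, A = 2 640 mm², y = 378 mm, Ī = 31 680 mm⁴.
By symmetry the centroid is at mid-height, ȳ = 192 mm.
Transfer each piece to the centroidal x-axis using Ī + A·d² with d = y − 192:
  bottom flange: d = -186 mm → contributes +91 365 120 mm⁴
  web: d = 0 mm → contributes +23 328 000 mm⁴
  top flange: d = 186 mm → contributes +91 365 120 mm⁴
Total I = 206 058 240 mm⁴.

I_x ≈ 2.0606 × 10⁸ mm⁴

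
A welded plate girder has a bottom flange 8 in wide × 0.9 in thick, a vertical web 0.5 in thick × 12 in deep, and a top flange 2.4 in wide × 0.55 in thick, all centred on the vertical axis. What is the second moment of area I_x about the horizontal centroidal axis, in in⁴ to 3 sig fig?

I_x ≈ 324 in⁴

Decompose the section into non-overlapping parts with the origin at the bottom-left of its bounding rectangle.
Bottom plate: 8 × 0.9, A = 7.2 in², y = 0.45 in, Ī = 0.486 in⁴.
Web plate: 0.5 × 12, A = 6 in², y = 6.9 in, Ī = 72 in⁴.
Top plate: 2.4 × 0.55, A = 1.32 in², y = 13.175 in, Ī = 0.033275 in⁴.
Centroid: ȳ = ΣA·y / ΣA = 4.2721 in.
Transfer each piece to the horizontal centroidal axis using Ī + A·d² with d = y − 4.2721:
  bottom plate: d = -3.8221 in → contributes +105.67 in⁴
  web plate: d = 2.6279 in → contributes +113.43 in⁴
  top plate: d = 8.9029 in → contributes +104.66 in⁴
Total I = 323.76 in⁴.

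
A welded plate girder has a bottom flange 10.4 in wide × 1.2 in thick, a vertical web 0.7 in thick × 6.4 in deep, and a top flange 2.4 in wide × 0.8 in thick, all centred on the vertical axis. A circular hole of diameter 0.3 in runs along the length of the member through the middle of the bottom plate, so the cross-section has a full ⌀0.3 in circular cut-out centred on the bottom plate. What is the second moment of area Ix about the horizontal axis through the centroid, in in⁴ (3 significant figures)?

Decompose the section into non-overlapping parts with the origin at the bottom-left of its bounding rectangle.
Bottom plate: 10.4 × 1.2, A = 12.48 in², y = 0.6 in, Ī = 1.4976 in⁴.
Web plate: 0.7 × 6.4, A = 4.48 in², y = 4.4 in, Ī = 15.292 in⁴.
Top plate: 2.4 × 0.8, A = 1.92 in², y = 8 in, Ī = 0.1024 in⁴.
Hole (subtracted): ⌀0.3, A = 0.070686 in², y = 0.6 in, Ī = 0.00039761 in⁴.
Centroid: ȳ = ΣA·y / ΣA = 2.2605 in.
Transfer each piece to the horizontal axis through the centroid using Ī + A·d² with d = y − 2.2605:
  bottom plate: d = -1.6605 in → contributes +35.906 in⁴
  web plate: d = 2.1395 in → contributes +35.8 in⁴
  top plate: d = 5.7395 in → contributes +63.352 in⁴
  hole: d = -1.6605 in → contributes −0.19529 in⁴
Total I = 134.86 in⁴.

Ix ≈ 135 in⁴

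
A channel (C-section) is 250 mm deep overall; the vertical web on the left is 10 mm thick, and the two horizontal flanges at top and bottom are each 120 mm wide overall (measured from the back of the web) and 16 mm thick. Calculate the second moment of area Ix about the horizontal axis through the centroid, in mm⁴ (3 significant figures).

Break the section into simple shapes (no overlaps), measuring from the bottom-left corner of the bounding box.
Web: 10 × 250, A = 2 500 mm², y = 125 mm, Ī = 13 020 833 mm⁴.
Top flange (beyond web): 110 × 16, A = 1 760 mm², y = 242 mm, Ī = 37 547 mm⁴.
Bottom flange (beyond web): 110 × 16, A = 1 760 mm², y = 8 mm, Ī = 37 547 mm⁴.
By symmetry the centroid is at mid-height, ȳ = 125 mm.
Transfer each piece to the horizontal axis through the centroid using Ī + A·d² with d = y − 125:
  web: d = 0 mm → contributes +13 020 833 mm⁴
  top flange (beyond web): d = 117 mm → contributes +24 130 187 mm⁴
  bottom flange (beyond web): d = -117 mm → contributes +24 130 187 mm⁴
Total I = 61 281 207 mm⁴.

Ix ≈ 6.13 × 10⁷ mm⁴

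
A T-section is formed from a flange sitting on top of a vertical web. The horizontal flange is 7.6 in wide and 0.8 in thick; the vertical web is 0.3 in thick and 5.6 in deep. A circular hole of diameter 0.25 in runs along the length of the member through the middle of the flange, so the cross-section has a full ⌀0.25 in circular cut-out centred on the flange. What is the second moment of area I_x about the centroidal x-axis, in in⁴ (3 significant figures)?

Decompose the section into non-overlapping parts with the origin at the bottom-left of its bounding rectangle.
Flange: 7.6 × 0.8, A = 6.08 in², y = 6 in, Ī = 0.32427 in⁴.
Web: 0.3 × 5.6, A = 1.68 in², y = 2.8 in, Ī = 4.3904 in⁴.
Hole (subtracted): ⌀0.25, A = 0.049087 in², y = 6 in, Ī = 0.00019175 in⁴.
Centroid: ȳ = ΣA·y / ΣA = 5.3028 in.
Transfer each piece to the centroidal x-axis using Ī + A·d² with d = y − 5.3028:
  flange: d = 0.69719 in → contributes +3.2796 in⁴
  web: d = -2.5028 in → contributes +14.914 in⁴
  hole: d = 0.69719 in → contributes −0.024052 in⁴
Total I = 18.17 in⁴.

I_x ≈ 18.2 in⁴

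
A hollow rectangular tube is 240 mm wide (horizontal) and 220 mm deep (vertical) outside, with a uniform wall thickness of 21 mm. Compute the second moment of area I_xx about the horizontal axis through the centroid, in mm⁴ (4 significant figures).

I_xx ≈ 1.199 × 10⁸ mm⁴

Decompose the section into non-overlapping parts with the origin at the bottom-left of its bounding rectangle.
Outer rectangle: 240 × 220, A = 52 800 mm², y = 110 mm, Ī = 212 960 000 mm⁴.
Inner void (subtracted): 198 × 178, A = 35 244 mm², y = 110 mm, Ī = 93 055 908 mm⁴.
By symmetry the centroid is at mid-height, ȳ = 110 mm.
All pieces are centred on the horizontal axis through the centroid, so I = ΣĪ (holes subtracted) = 119 904 092 mm⁴.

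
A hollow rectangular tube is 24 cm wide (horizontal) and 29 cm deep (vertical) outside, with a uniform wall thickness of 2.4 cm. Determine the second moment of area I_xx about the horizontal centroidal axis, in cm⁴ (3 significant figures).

Break the section into simple shapes (no overlaps), measuring from the bottom-left corner of the bounding box.
Outer rectangle: 24 × 29, A = 696 cm², y = 14.5 cm, Ī = 48 778 cm⁴.
Inner void (subtracted): 19.2 × 24.2, A = 464.64 cm², y = 14.5 cm, Ī = 22 676 cm⁴.
By symmetry the centroid is at mid-height, ȳ = 14.5 cm.
All pieces are centred on the horizontal centroidal axis, so I = ΣĪ (holes subtracted) = 26 102 cm⁴.

I_xx ≈ 2.61 × 10⁴ cm⁴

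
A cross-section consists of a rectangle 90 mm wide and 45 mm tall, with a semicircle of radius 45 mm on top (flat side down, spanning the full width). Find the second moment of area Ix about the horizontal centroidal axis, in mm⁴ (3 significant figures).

Ix ≈ 4.22 × 10⁶ mm⁴

Decompose the section into non-overlapping parts with the origin at the bottom-left of its bounding rectangle.
Rectangular body: 90 × 45, A = 4 050 mm², y = 22.5 mm, Ī = 683 438 mm⁴.
Semicircular cap: semicircle r = 45, A = 3180.9 mm², y = 64.099 mm, Ī = 450 072 mm⁴.
Centroid: ȳ = ΣA·y / ΣA = 40.799 mm.
Transfer each piece to the horizontal centroidal axis using Ī + A·d² with d = y − 40.799:
  rectangular body: d = -18.299 mm → contributes +2 039 632 mm⁴
  semicircular cap: d = 23.299 mm → contributes +2 176 832 mm⁴
Total I = 4 216 464 mm⁴.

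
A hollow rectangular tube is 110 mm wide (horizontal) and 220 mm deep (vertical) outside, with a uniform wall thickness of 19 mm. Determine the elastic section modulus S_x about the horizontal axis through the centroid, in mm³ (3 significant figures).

Break the section into simple shapes (no overlaps), measuring from the bottom-left corner of the bounding box.
Outer rectangle: 110 × 220, A = 24 200 mm², y = 110 mm, Ī = 97 606 667 mm⁴.
Inner void (subtracted): 72 × 182, A = 13 104 mm², y = 110 mm, Ī = 36 171 408 mm⁴.
By symmetry the centroid is at mid-height, ȳ = 110 mm.
All pieces are centred on the horizontal axis through the centroid, so I = ΣĪ (holes subtracted) = 61 435 259 mm⁴.
Extreme fibre distance c = 110 mm; S = I/c = 558 502 mm³.

S_x ≈ 5.59 × 10⁵ mm³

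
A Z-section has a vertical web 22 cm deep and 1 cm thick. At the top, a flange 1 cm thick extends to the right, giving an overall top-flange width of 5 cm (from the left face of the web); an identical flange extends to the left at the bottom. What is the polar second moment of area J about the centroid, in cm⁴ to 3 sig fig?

Treat the section as a set of non-overlapping primitives; coordinates are from the bounding-box lower-left.
Web: 1 × 22, A = 22 cm², y = 11 cm, Ī = 887.33 cm⁴.
Top flange (beyond web): 4 × 1, A = 4 cm², y = 21.5 cm, Ī = 0.33333 cm⁴.
Bottom flange (beyond web): 4 × 1, A = 4 cm², y = 0.5 cm, Ī = 0.33333 cm⁴.
Centroid: ȳ = ΣA·y / ΣA = 11 cm.
Transfer each piece to the centroidal x-axis using Ī + A·d² with d = y − 11:
  web: d = 0 cm → contributes +887.33 cm⁴
  top flange (beyond web): d = 10.5 cm → contributes +441.33 cm⁴
  bottom flange (beyond web): d = -10.5 cm → contributes +441.33 cm⁴
Total I = 1 770 cm⁴.
For the y-axis: x̄ = 4.5 cm.
Repeating about the centroidal y-axis gives I_y = 62.5 cm⁴.
Polar second moment: J = I_x + I_y = 1832.5 cm⁴.

J ≈ 1830 cm⁴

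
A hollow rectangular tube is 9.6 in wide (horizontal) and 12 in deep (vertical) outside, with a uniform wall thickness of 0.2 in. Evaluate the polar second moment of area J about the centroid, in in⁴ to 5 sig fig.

J ≈ 317.72 in⁴

Treat the section as a set of non-overlapping primitives; coordinates are from the bounding-box lower-left.
Outer rectangle: 9.6 × 12, A = 115.2 in², y = 6 in, Ī = 1382.4 in⁴.
Inner void (subtracted): 9.2 × 11.6, A = 106.72 in², y = 6 in, Ī = 1196.687 in⁴.
By symmetry the centroid is at mid-height, ȳ = 6 in.
All pieces are centred on the centroidal x-axis, so I = ΣĪ (holes subtracted) = 185.7131 in⁴.
Repeating about the centroidal y-axis gives I_y = 132.0043 in⁴.
Polar second moment: J = I_x + I_y = 317.7173 in⁴.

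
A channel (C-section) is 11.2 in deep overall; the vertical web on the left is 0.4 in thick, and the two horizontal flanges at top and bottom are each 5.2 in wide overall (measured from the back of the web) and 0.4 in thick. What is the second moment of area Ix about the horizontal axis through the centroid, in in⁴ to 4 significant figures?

Ix ≈ 158.9 in⁴

Decompose the section into non-overlapping parts with the origin at the bottom-left of its bounding rectangle.
Web: 0.4 × 11.2, A = 4.48 in², y = 5.6 in, Ī = 46.8309 in⁴.
Top flange (beyond web): 4.8 × 0.4, A = 1.92 in², y = 11 in, Ī = 0.0256 in⁴.
Bottom flange (beyond web): 4.8 × 0.4, A = 1.92 in², y = 0.2 in, Ī = 0.0256 in⁴.
By symmetry the centroid is at mid-height, ȳ = 5.6 in.
Transfer each piece to the horizontal axis through the centroid using Ī + A·d² with d = y − 5.6:
  web: d = 0 in → contributes +46.8309 in⁴
  top flange (beyond web): d = 5.4 in → contributes +56.0128 in⁴
  bottom flange (beyond web): d = -5.4 in → contributes +56.0128 in⁴
Total I = 158.857 in⁴.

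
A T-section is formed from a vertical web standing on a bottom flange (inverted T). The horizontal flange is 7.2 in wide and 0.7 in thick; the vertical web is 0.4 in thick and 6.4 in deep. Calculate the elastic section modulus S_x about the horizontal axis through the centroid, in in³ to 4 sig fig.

Break the section into simple shapes (no overlaps), measuring from the bottom-left corner of the bounding box.
Flange: 7.2 × 0.7, A = 5.04 in², y = 0.35 in, Ī = 0.2058 in⁴.
Web: 0.4 × 6.4, A = 2.56 in², y = 3.9 in, Ī = 8.73813 in⁴.
Centroid: ȳ = ΣA·y / ΣA = 1.54579 in.
Transfer each piece to the horizontal axis through the centroid using Ī + A·d² with d = y − 1.54579:
  flange: d = -1.19579 in → contributes +7.41256 in⁴
  web: d = 2.35421 in → contributes +22.9264 in⁴
Total I = 30.339 in⁴.
Extreme fibre distance c = 5.55421 in; S = I/c = 5.46234 in³.

S_x ≈ 5.462 in³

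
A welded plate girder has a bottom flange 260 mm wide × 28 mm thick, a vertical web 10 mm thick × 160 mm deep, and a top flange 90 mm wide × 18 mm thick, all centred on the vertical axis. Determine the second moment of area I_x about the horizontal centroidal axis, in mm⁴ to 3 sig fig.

Split into non-overlapping primitives; take the origin at the lower-left of the bounding box.
Bottom plate: 260 × 28, A = 7 280 mm², y = 14 mm, Ī = 475 627 mm⁴.
Web plate: 10 × 160, A = 1 600 mm², y = 108 mm, Ī = 3 413 333 mm⁴.
Top plate: 90 × 18, A = 1 620 mm², y = 197 mm, Ī = 43 740 mm⁴.
Centroid: ȳ = ΣA·y / ΣA = 56.558 mm.
Transfer each piece to the horizontal centroidal axis using Ī + A·d² with d = y − 56.558:
  bottom plate: d = -42.558 mm → contributes +13 661 101 mm⁴
  web plate: d = 51.442 mm → contributes +7 647 365 mm⁴
  top plate: d = 140.44 mm → contributes +31 996 504 mm⁴
Total I = 53 304 970 mm⁴.

I_x ≈ 5.33 × 10⁷ mm⁴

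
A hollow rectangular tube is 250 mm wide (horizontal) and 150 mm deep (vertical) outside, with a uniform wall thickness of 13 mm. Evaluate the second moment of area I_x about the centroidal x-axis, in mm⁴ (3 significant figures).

Break the section into simple shapes (no overlaps), measuring from the bottom-left corner of the bounding box.
Outer rectangle: 250 × 150, A = 37 500 mm², y = 75 mm, Ī = 70 312 500 mm⁴.
Inner void (subtracted): 224 × 124, A = 27 776 mm², y = 75 mm, Ī = 35 590 315 mm⁴.
By symmetry the centroid is at mid-height, ȳ = 75 mm.
All pieces are centred on the centroidal x-axis, so I = ΣĪ (holes subtracted) = 34 722 185 mm⁴.

I_x ≈ 3.47 × 10⁷ mm⁴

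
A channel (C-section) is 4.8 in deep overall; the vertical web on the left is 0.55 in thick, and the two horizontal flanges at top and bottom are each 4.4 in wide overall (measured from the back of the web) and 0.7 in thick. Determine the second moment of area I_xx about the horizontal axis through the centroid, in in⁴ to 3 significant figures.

Split into non-overlapping primitives; take the origin at the lower-left of the bounding box.
Web: 0.55 × 4.8, A = 2.64 in², y = 2.4 in, Ī = 5.0688 in⁴.
Top flange (beyond web): 3.85 × 0.7, A = 2.695 in², y = 4.45 in, Ī = 0.11005 in⁴.
Bottom flange (beyond web): 3.85 × 0.7, A = 2.695 in², y = 0.35 in, Ī = 0.11005 in⁴.
By symmetry the centroid is at mid-height, ȳ = 2.4 in.
Transfer each piece to the horizontal axis through the centroid using Ī + A·d² with d = y − 2.4:
  web: d = 0 in → contributes +5.0688 in⁴
  top flange (beyond web): d = 2.05 in → contributes +11.436 in⁴
  bottom flange (beyond web): d = -2.05 in → contributes +11.436 in⁴
Total I = 27.94 in⁴.

I_xx ≈ 27.9 in⁴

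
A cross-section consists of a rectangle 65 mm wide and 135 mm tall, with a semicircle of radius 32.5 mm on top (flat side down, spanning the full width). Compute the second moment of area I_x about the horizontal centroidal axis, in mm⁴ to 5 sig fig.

Split into non-overlapping primitives; take the origin at the lower-left of the bounding box.
Rectangular body: 65 × 135, A = 8 775 mm², y = 67.5 mm, Ī = 13 327 031 mm⁴.
Semicircular cap: semicircle r = 32.5, A = 1659.154 mm², y = 148.7934 mm, Ī = 122451.9 mm⁴.
Centroid: ȳ = ΣA·y / ΣA = 80.42661 mm.
Transfer each piece to the horizontal centroidal axis using Ī + A·d² with d = y − 80.42661:
  rectangular body: d = -12.92661 mm → contributes +14 793 311 mm⁴
  semicircular cap: d = 68.36681 mm → contributes +7 877 371 mm⁴
Total I = 22 670 682 mm⁴.

I_x ≈ 2.2671 × 10⁷ mm⁴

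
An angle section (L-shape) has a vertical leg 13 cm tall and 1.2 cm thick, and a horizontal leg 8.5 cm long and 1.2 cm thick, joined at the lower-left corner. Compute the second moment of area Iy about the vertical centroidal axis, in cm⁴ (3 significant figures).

Break the section into simple shapes (no overlaps), measuring from the bottom-left corner of the bounding box.
Vertical leg: 1.2 × 13, A = 15.6 cm², x = 0.6 cm, Ī = 1.872 cm⁴.
Horizontal leg (remainder): 7.3 × 1.2, A = 8.76 cm², x = 4.85 cm, Ī = 38.902 cm⁴.
Centroid: x̄ = ΣA·x / ΣA = 2.1283 cm.
Transfer each piece to the vertical centroidal axis using Ī + A·d² with d = x − 2.1283:
  vertical leg: d = -1.5283 cm → contributes +38.31 cm⁴
  horizontal leg (remainder): d = 2.7217 cm → contributes +103.79 cm⁴
Total I = 142.1 cm⁴.

Iy ≈ 142 cm⁴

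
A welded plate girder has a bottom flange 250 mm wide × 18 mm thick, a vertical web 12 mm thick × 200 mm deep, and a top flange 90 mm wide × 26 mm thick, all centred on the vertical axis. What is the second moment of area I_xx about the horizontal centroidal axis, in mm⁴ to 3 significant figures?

Decompose the section into non-overlapping parts with the origin at the bottom-left of its bounding rectangle.
Bottom plate: 250 × 18, A = 4 500 mm², y = 9 mm, Ī = 121 500 mm⁴.
Web plate: 12 × 200, A = 2 400 mm², y = 118 mm, Ī = 8 000 000 mm⁴.
Top plate: 90 × 26, A = 2 340 mm², y = 231 mm, Ī = 131 820 mm⁴.
Centroid: ȳ = ΣA·y / ΣA = 93.532 mm.
Transfer each piece to the horizontal centroidal axis using Ī + A·d² with d = y − 93.532:
  bottom plate: d = -84.532 mm → contributes +32 277 321 mm⁴
  web plate: d = 24.468 mm → contributes +9 436 784 mm⁴
  top plate: d = 137.47 mm → contributes +44 351 555 mm⁴
Total I = 86 065 660 mm⁴.

I_xx ≈ 8.61 × 10⁷ mm⁴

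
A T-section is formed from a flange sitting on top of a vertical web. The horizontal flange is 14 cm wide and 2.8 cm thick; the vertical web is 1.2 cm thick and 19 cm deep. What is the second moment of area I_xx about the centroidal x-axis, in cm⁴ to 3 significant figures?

I_xx ≈ 2420 cm⁴

Split into non-overlapping primitives; take the origin at the lower-left of the bounding box.
Flange: 14 × 2.8, A = 39.2 cm², y = 20.4 cm, Ī = 25.611 cm⁴.
Web: 1.2 × 19, A = 22.8 cm², y = 9.5 cm, Ī = 685.9 cm⁴.
Centroid: ȳ = ΣA·y / ΣA = 16.392 cm.
Transfer each piece to the centroidal x-axis using Ī + A·d² with d = y − 16.392:
  flange: d = 4.0084 cm → contributes +655.44 cm⁴
  web: d = -6.8916 cm → contributes +1768.8 cm⁴
Total I = 2424.2 cm⁴.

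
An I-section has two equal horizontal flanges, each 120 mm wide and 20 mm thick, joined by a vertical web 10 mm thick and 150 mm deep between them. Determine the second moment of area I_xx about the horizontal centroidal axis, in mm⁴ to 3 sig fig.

Treat the section as a set of non-overlapping primitives; coordinates are from the bounding-box lower-left.
Bottom flange: 120 × 20, A = 2 400 mm², y = 10 mm, Ī = 80 000 mm⁴.
Web: 10 × 150, A = 1 500 mm², y = 95 mm, Ī = 2 812 500 mm⁴.
Top flange: 120 × 20, A = 2 400 mm², y = 180 mm, Ī = 80 000 mm⁴.
By symmetry the centroid is at mid-height, ȳ = 95 mm.
Transfer each piece to the horizontal centroidal axis using Ī + A·d² with d = y − 95:
  bottom flange: d = -85 mm → contributes +17 420 000 mm⁴
  web: d = 0 mm → contributes +2 812 500 mm⁴
  top flange: d = 85 mm → contributes +17 420 000 mm⁴
Total I = 37 652 500 mm⁴.

I_xx ≈ 3.77 × 10⁷ mm⁴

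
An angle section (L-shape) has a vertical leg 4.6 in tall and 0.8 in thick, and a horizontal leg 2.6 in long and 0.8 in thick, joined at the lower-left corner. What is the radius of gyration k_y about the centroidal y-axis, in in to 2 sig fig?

k_y ≈ 0.68 in

Treat the section as a set of non-overlapping primitives; coordinates are from the bounding-box lower-left.
Vertical leg: 0.8 × 4.6, A = 3.68 in², x = 0.4 in, Ī = 0.1963 in⁴.
Horizontal leg (remainder): 1.8 × 0.8, A = 1.44 in², x = 1.7 in, Ī = 0.3888 in⁴.
Centroid: x̄ = ΣA·x / ΣA = 0.7656 in.
Transfer each piece to the centroidal y-axis using Ī + A·d² with d = x − 0.7656:
  vertical leg: d = -0.3656 in → contributes +0.6882 in⁴
  horizontal leg (remainder): d = 0.9344 in → contributes +1.646 in⁴
Total I = 2.334 in⁴.
Radius of gyration: k = √(I/A) = √(2.334 / 5.12) = 0.6752 in.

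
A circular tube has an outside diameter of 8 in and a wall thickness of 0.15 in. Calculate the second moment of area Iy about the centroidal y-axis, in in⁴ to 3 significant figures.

Split into non-overlapping primitives; take the origin at the lower-left of the bounding box.
Outer circle: ⌀8, A = 50.265 in², x = 4 in, Ī = 201.06 in⁴.
Bore (subtracted): ⌀7.7, A = 46.566 in², x = 4 in, Ī = 172.56 in⁴.
By symmetry the centroid is at mid-width, x̄ = 4 in.
All pieces are centred on the centroidal y-axis, so I = ΣĪ (holes subtracted) = 28.505 in⁴.

Iy ≈ 28.5 in⁴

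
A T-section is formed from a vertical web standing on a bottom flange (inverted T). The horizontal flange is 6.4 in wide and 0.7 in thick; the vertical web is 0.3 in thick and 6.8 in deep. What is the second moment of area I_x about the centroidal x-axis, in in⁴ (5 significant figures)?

I_x ≈ 27.755 in⁴

Treat the section as a set of non-overlapping primitives; coordinates are from the bounding-box lower-left.
Flange: 6.4 × 0.7, A = 4.48 in², y = 0.35 in, Ī = 0.1829333 in⁴.
Web: 0.3 × 6.8, A = 2.04 in², y = 4.1 in, Ī = 7.8608 in⁴.
Centroid: ȳ = ΣA·y / ΣA = 1.523313 in.
Transfer each piece to the centroidal x-axis using Ī + A·d² with d = y − 1.523313:
  flange: d = -1.173313 in → contributes +6.350384 in⁴
  web: d = 2.576687 in → contributes +21.40501 in⁴
Total I = 27.75539 in⁴.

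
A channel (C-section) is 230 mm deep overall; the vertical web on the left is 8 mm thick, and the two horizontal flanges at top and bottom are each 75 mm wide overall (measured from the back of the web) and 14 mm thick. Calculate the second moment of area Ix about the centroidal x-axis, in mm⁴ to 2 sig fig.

Ix ≈ 3.0 × 10⁷ mm⁴

Treat the section as a set of non-overlapping primitives; coordinates are from the bounding-box lower-left.
Web: 8 × 230, A = 1 840 mm², y = 115 mm, Ī = 8 111 333 mm⁴.
Top flange (beyond web): 67 × 14, A = 938 mm², y = 223 mm, Ī = 15 321 mm⁴.
Bottom flange (beyond web): 67 × 14, A = 938 mm², y = 7 mm, Ī = 15 321 mm⁴.
By symmetry the centroid is at mid-height, ȳ = 115 mm.
Transfer each piece to the centroidal x-axis using Ī + A·d² with d = y − 115:
  web: d = 0 mm → contributes +8 111 333 mm⁴
  top flange (beyond web): d = 108 mm → contributes +10 956 153 mm⁴
  bottom flange (beyond web): d = -108 mm → contributes +10 956 153 mm⁴
Total I = 30 023 639 mm⁴.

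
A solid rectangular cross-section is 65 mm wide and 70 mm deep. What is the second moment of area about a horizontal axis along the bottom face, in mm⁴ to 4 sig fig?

I_base ≈ 7.432 × 10⁶ mm⁴

The section: 65 × 70, A = 4 550 mm², y = 35 mm, Ī = 1 857 917 mm⁴.
Transfer it to the base of the section using Ī + A·d² with d = y − 0:
  the section: d = 35 mm → contributes +7 431 667 mm⁴
Total I = 7 431 667 mm⁴.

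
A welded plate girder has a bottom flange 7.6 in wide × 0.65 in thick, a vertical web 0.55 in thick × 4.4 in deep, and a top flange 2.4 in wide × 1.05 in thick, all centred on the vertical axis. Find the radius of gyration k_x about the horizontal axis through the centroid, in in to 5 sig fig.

k_x ≈ 2.2795 in

Break the section into simple shapes (no overlaps), measuring from the bottom-left corner of the bounding box.
Bottom plate: 7.6 × 0.65, A = 4.94 in², y = 0.325 in, Ī = 0.1739292 in⁴.
Web plate: 0.55 × 4.4, A = 2.42 in², y = 2.85 in, Ī = 3.904267 in⁴.
Top plate: 2.4 × 1.05, A = 2.52 in², y = 5.575 in, Ī = 0.231525 in⁴.
Centroid: ȳ = ΣA·y / ΣA = 2.28254 in.
Transfer each piece to the horizontal axis through the centroid using Ī + A·d² with d = y − 2.28254:
  bottom plate: d = -1.95754 in → contributes +19.10384 in⁴
  web plate: d = 0.5674595 in → contributes +4.683532 in⁴
  top plate: d = 3.29246 in → contributes +27.54905 in⁴
Total I = 51.33642 in⁴.
Radius of gyration: k = √(I/A) = √(51.33642 / 9.88) = 2.279472 in.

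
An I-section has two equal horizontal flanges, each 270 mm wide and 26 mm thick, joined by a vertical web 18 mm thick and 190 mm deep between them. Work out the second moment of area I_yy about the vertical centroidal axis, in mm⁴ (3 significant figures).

I_yy ≈ 8.54 × 10⁷ mm⁴

Treat the section as a set of non-overlapping primitives; coordinates are from the bounding-box lower-left.
Bottom flange: 270 × 26, A = 7 020 mm², x = 135 mm, Ī = 42 646 500 mm⁴.
Web: 18 × 190, A = 3 420 mm², x = 135 mm, Ī = 92 340 mm⁴.
Top flange: 270 × 26, A = 7 020 mm², x = 135 mm, Ī = 42 646 500 mm⁴.
By symmetry the centroid is at mid-width, x̄ = 135 mm.
All pieces are centred on the vertical centroidal axis, so I = ΣĪ = 85 385 340 mm⁴.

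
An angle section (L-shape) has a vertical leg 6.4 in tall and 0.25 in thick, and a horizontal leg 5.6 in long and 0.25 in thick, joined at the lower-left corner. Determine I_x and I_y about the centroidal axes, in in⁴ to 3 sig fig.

Break the section into simple shapes (no overlaps), measuring from the bottom-left corner of the bounding box.
Vertical leg: 0.25 × 6.4, A = 1.6 in², y = 3.2 in, Ī = 5.4613 in⁴.
Horizontal leg (remainder): 5.35 × 0.25, A = 1.3375 in², y = 0.125 in, Ī = 0.0069661 in⁴.
Centroid: ȳ = ΣA·y / ΣA = 1.7999 in.
Transfer each piece to the centroidal x-axis using Ī + A·d² with d = y − 1.7999:
  vertical leg: d = 1.4001 in → contributes +8.5978 in⁴
  horizontal leg (remainder): d = -1.6749 in → contributes +3.759 in⁴
Total I = 12.357 in⁴.
For the y-axis: x̄ = 1.3999 in.
Repeating about the centroidal y-axis gives I_y = 8.9101 in⁴.

I_x ≈ 12.4 in⁴, I_y ≈ 8.91 in⁴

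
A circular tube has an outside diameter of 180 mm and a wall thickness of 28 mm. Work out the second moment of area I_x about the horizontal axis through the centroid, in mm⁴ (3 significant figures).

I_x ≈ 3.99 × 10⁷ mm⁴

Break the section into simple shapes (no overlaps), measuring from the bottom-left corner of the bounding box.
Outer circle: ⌀180, A = 25 447 mm², y = 90 mm, Ī = 51 529 974 mm⁴.
Bore (subtracted): ⌀124, A = 12 076 mm², y = 90 mm, Ī = 11 605 307 mm⁴.
By symmetry the centroid is at mid-height, ȳ = 90 mm.
All pieces are centred on the horizontal axis through the centroid, so I = ΣĪ (holes subtracted) = 39 924 666 mm⁴.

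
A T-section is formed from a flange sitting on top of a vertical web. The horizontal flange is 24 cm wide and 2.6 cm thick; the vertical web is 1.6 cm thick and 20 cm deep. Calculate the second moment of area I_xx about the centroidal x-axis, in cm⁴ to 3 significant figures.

I_xx ≈ 3800 cm⁴

Split into non-overlapping primitives; take the origin at the lower-left of the bounding box.
Flange: 24 × 2.6, A = 62.4 cm², y = 21.3 cm, Ī = 35.152 cm⁴.
Web: 1.6 × 20, A = 32 cm², y = 10 cm, Ī = 1066.7 cm⁴.
Centroid: ȳ = ΣA·y / ΣA = 17.469 cm.
Transfer each piece to the centroidal x-axis using Ī + A·d² with d = y − 17.469:
  flange: d = 3.8305 cm → contributes +950.73 cm⁴
  web: d = -7.4695 cm → contributes +2852.1 cm⁴
Total I = 3802.8 cm⁴.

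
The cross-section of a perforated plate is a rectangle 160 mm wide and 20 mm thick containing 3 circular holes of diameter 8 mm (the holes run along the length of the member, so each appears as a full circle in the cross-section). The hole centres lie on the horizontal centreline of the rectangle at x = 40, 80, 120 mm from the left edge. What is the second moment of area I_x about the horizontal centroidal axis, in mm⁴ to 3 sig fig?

Split into non-overlapping primitives; take the origin at the lower-left of the bounding box.
Plate: 160 × 20, A = 3 200 mm², y = 10 mm, Ī = 106 667 mm⁴.
Hole 1 (subtracted): ⌀8, A = 50.265 mm², y = 10 mm, Ī = 201.06 mm⁴.
Hole 2 (subtracted): ⌀8, A = 50.265 mm², y = 10 mm, Ī = 201.06 mm⁴.
Hole 3 (subtracted): ⌀8, A = 50.265 mm², y = 10 mm, Ī = 201.06 mm⁴.
By symmetry the centroid is at mid-height, ȳ = 10 mm.
All pieces are centred on the horizontal centroidal axis, so I = ΣĪ (holes subtracted) = 106 063 mm⁴.

I_x ≈ 1.06 × 10⁵ mm⁴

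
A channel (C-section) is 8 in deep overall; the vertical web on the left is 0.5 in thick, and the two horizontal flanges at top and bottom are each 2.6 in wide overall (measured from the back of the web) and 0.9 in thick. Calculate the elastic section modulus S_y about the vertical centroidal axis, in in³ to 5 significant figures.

S_y ≈ 2.7682 in³

Decompose the section into non-overlapping parts with the origin at the bottom-left of its bounding rectangle.
Web: 0.5 × 8, A = 4 in², x = 0.25 in, Ī = 0.08333333 in⁴.
Top flange (beyond web): 2.1 × 0.9, A = 1.89 in², x = 1.55 in, Ī = 0.694575 in⁴.
Bottom flange (beyond web): 2.1 × 0.9, A = 1.89 in², x = 1.55 in, Ī = 0.694575 in⁴.
Centroid: x̄ = ΣA·x / ΣA = 0.8816195 in.
Transfer each piece to the vertical centroidal axis using Ī + A·d² with d = x − 0.8816195:
  web: d = -0.6316195 in → contributes +1.679106 in⁴
  top flange (beyond web): d = 0.6683805 in → contributes +1.538899 in⁴
  bottom flange (beyond web): d = 0.6683805 in → contributes +1.538899 in⁴
Total I = 4.756905 in⁴.
Extreme fibre distance c = 1.71838 in; S = I/c = 2.768249 in³.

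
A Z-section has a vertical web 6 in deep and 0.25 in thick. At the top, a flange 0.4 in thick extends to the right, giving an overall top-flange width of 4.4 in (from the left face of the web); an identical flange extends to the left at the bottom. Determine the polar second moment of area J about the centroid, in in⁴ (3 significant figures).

J ≈ 51.4 in⁴

Split into non-overlapping primitives; take the origin at the lower-left of the bounding box.
Web: 0.25 × 6, A = 1.5 in², y = 3 in, Ī = 4.5 in⁴.
Top flange (beyond web): 4.15 × 0.4, A = 1.66 in², y = 5.8 in, Ī = 0.022133 in⁴.
Bottom flange (beyond web): 4.15 × 0.4, A = 1.66 in², y = 0.2 in, Ī = 0.022133 in⁴.
Centroid: ȳ = ΣA·y / ΣA = 3 in.
Transfer each piece to the centroidal x-axis using Ī + A·d² with d = y − 3:
  web: d = 0 in → contributes +4.5 in⁴
  top flange (beyond web): d = 2.8 in → contributes +13.037 in⁴
  bottom flange (beyond web): d = -2.8 in → contributes +13.037 in⁴
Total I = 30.573 in⁴.
For the y-axis: x̄ = 4.275 in.
Repeating about the centroidal y-axis gives I_y = 20.842 in⁴.
Polar second moment: J = I_x + I_y = 51.415 in⁴.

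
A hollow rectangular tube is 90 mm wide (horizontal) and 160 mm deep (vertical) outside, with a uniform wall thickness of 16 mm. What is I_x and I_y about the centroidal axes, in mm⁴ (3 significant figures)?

I_x ≈ 2.06 × 10⁷ mm⁴, I_y ≈ 7.64 × 10⁶ mm⁴

Treat the section as a set of non-overlapping primitives; coordinates are from the bounding-box lower-left.
Outer rectangle: 90 × 160, A = 14 400 mm², y = 80 mm, Ī = 30 720 000 mm⁴.
Inner void (subtracted): 58 × 128, A = 7 424 mm², y = 80 mm, Ī = 10 136 235 mm⁴.
By symmetry the centroid is at mid-height, ȳ = 80 mm.
All pieces are centred on the centroidal x-axis, so I = ΣĪ (holes subtracted) = 20 583 765 mm⁴.
Repeating about the centroidal y-axis gives I_y = 7 638 805 mm⁴.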